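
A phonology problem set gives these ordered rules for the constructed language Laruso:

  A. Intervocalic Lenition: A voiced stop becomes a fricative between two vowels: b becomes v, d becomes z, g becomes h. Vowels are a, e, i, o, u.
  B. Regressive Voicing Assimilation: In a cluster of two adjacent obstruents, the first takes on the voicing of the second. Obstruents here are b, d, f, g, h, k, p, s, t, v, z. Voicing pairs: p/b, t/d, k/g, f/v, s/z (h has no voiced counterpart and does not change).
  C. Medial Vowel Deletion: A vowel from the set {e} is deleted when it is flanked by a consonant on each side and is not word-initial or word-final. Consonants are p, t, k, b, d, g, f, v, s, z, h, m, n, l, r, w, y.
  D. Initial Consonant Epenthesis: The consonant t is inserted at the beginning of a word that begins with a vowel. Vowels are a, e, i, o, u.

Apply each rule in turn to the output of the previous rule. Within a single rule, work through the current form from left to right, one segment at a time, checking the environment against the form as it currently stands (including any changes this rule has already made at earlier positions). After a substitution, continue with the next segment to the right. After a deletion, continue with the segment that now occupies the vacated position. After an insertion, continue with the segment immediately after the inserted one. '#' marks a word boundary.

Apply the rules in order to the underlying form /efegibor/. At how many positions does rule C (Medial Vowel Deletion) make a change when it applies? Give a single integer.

1

A Intervocalic Lenition: [efegibor] → [efehivor]
B Regressive Voicing Assimilation: no change — [efehivor]
C Medial Vowel Deletion: [efehivor] → [efhivor]
D Initial Consonant Epenthesis: [efhivor] → [tefhivor]
Rule C changed 1 position(s).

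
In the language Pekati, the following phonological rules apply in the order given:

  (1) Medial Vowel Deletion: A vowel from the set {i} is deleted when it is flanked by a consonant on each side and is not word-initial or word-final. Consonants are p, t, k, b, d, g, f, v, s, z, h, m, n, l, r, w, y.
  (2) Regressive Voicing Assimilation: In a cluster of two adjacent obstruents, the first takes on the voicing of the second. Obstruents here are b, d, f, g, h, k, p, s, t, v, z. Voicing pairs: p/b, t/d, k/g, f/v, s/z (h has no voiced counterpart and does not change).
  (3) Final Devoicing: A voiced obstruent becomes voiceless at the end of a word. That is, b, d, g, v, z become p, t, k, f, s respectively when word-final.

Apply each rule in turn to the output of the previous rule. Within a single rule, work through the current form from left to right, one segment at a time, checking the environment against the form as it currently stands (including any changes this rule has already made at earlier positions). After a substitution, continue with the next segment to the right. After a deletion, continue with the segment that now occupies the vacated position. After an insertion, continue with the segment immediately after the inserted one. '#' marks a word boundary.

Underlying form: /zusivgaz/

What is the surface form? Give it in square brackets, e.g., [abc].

[zuzvgas]

(1) Medial Vowel Deletion: [zusivgaz] → [zusvgaz]
(2) Regressive Voicing Assimilation: [zusvgaz] → [zuzvgaz]
(3) Final Devoicing: [zuzvgaz] → [zuzvgas]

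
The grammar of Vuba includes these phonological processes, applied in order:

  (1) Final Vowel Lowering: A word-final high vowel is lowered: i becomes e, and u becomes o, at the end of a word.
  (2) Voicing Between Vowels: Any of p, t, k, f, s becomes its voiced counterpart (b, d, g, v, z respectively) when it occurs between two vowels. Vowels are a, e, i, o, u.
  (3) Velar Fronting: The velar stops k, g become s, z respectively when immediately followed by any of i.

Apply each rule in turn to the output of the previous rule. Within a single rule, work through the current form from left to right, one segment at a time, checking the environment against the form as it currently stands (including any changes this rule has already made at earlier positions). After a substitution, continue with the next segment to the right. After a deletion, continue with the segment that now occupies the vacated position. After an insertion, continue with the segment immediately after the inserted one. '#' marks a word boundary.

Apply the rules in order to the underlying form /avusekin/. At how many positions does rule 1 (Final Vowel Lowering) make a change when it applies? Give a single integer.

(1) Final Vowel Lowering: no change — [avusekin]
(2) Voicing Between Vowels: [avusekin] → [avuzegin]
(3) Velar Fronting: [avuzegin] → [avuzezin]
Rule 1 changed 0 position(s).

0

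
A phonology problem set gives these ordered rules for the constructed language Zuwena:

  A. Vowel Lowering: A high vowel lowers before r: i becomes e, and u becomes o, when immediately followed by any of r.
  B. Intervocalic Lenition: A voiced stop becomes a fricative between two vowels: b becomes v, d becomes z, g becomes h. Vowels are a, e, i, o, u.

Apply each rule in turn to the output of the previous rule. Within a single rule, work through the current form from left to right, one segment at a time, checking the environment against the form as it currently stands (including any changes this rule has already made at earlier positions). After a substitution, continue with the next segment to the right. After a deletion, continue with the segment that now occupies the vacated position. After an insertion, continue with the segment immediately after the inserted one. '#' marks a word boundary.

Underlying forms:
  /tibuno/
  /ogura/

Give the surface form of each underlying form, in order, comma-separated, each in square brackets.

/tibuno/:
  A Vowel Lowering: no change — [tibuno]
  B Intervocalic Lenition: [tibuno] → [tivuno]
/ogura/:
  A Vowel Lowering: [ogura] → [ogora]
  B Intervocalic Lenition: [ogora] → [ohora]

[tivuno], [ohora]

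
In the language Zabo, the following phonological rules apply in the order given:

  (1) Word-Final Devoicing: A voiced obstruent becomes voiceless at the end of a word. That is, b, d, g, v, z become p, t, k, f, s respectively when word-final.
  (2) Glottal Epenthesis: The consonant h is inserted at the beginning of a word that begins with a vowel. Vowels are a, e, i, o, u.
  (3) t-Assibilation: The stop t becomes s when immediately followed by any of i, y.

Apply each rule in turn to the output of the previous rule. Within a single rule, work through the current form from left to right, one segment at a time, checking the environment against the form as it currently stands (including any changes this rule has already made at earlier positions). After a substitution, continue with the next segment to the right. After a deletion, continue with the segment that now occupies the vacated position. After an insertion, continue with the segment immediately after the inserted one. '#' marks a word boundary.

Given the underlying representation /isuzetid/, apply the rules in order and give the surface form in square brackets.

[hisuzesit]

(1) Word-Final Devoicing: [isuzetid] → [isuzetit]
(2) Glottal Epenthesis: [isuzetit] → [hisuzetit]
(3) t-Assibilation: [hisuzetit] → [hisuzesit]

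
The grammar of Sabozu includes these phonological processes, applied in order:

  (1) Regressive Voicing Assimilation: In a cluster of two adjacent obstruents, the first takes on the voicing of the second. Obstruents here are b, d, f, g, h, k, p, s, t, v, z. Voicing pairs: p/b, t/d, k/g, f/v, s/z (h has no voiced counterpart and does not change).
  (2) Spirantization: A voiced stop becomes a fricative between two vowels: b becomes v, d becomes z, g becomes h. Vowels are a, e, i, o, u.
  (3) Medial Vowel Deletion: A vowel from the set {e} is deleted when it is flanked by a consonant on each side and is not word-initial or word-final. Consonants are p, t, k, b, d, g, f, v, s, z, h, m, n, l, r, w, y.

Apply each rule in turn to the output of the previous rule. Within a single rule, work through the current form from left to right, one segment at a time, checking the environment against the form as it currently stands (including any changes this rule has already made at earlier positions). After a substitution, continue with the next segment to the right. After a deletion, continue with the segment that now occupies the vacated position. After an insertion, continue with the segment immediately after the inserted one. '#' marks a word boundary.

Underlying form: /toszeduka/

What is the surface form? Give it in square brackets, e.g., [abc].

(1) Regressive Voicing Assimilation: [toszeduka] → [tozzeduka]
(2) Spirantization: [tozzeduka] → [tozzezuka]
(3) Medial Vowel Deletion: [tozzezuka] → [tozzzuka]

[tozzzuka]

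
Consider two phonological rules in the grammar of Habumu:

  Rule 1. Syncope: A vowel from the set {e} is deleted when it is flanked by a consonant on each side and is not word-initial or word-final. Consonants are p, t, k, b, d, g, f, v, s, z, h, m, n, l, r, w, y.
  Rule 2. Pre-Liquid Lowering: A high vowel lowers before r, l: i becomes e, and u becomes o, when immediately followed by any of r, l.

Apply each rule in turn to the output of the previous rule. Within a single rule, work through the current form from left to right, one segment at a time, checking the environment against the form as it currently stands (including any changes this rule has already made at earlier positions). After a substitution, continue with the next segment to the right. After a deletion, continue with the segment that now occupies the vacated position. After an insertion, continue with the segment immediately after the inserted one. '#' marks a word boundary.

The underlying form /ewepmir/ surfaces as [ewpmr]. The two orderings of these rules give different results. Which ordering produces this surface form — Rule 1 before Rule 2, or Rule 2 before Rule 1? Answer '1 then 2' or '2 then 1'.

2 then 1

Order 1 then 2:
  1 Syncope: [ewepmir] → [ewpmir]
  2 Pre-Liquid Lowering: [ewpmir] → [ewpmer]
  result: [ewpmer]
Order 2 then 1:
  2 Pre-Liquid Lowering: [ewepmir] → [ewepmer]
  1 Syncope: [ewepmer] → [ewpmr]
  result: [ewpmr]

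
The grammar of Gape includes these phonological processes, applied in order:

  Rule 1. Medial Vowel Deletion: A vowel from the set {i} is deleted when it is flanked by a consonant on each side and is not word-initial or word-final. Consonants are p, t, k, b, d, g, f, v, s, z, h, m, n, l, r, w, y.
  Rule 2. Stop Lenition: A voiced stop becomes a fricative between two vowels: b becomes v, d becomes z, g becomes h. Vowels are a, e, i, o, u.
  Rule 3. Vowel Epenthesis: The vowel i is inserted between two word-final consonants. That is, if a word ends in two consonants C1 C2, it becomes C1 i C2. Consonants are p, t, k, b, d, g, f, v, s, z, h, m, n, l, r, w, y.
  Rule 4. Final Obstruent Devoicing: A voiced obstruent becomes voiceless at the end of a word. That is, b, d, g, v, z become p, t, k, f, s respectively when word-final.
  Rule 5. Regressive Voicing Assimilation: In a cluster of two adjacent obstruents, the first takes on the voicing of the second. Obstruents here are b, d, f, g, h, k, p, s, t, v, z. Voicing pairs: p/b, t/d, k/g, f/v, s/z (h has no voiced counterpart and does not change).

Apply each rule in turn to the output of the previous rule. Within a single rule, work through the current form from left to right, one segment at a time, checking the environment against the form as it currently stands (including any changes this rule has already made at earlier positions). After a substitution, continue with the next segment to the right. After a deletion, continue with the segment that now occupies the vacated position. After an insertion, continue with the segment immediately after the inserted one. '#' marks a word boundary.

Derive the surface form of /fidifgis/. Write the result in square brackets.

Rule 1 Medial Vowel Deletion: [fidifgis] → [fdfgs]
Rule 2 Stop Lenition: no change — [fdfgs]
Rule 3 Vowel Epenthesis: [fdfgs] → [fdfgis]
Rule 4 Final Obstruent Devoicing: no change — [fdfgis]
Rule 5 Regressive Voicing Assimilation: [fdfgis] → [vtvgis]

[vtvgis]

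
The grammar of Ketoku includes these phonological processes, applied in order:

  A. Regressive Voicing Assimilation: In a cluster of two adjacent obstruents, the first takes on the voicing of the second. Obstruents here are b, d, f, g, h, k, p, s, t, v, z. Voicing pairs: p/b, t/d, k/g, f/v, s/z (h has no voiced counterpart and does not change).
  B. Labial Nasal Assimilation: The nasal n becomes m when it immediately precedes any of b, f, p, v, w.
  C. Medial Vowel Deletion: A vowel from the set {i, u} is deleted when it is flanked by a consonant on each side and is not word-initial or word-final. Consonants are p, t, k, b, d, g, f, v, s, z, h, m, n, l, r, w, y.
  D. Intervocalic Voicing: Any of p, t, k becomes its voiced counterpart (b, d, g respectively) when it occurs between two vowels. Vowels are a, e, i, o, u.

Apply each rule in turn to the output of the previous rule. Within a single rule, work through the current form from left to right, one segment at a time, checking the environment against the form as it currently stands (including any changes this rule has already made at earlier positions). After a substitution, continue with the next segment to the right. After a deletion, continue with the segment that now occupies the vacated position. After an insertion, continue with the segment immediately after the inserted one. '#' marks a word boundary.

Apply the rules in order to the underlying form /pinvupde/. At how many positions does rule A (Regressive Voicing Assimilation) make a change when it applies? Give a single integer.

1

A Regressive Voicing Assimilation: [pinvupde] → [pinvubde]
B Labial Nasal Assimilation: [pinvubde] → [pimvubde]
C Medial Vowel Deletion: [pimvubde] → [pmvbde]
D Intervocalic Voicing: no change — [pmvbde]
Rule A changed 1 position(s).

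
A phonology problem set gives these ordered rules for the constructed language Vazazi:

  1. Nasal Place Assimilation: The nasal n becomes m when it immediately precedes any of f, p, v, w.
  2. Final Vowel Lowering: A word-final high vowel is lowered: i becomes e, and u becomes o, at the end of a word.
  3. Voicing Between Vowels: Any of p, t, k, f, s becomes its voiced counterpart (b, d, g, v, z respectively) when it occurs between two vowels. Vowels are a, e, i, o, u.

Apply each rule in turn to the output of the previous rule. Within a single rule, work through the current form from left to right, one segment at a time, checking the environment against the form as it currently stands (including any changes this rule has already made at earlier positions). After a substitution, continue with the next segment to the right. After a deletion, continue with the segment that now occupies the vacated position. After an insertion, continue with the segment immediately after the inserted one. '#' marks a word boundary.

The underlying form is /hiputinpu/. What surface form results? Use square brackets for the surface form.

[hibudimpo]

1 Nasal Place Assimilation: [hiputinpu] → [hiputimpu]
2 Final Vowel Lowering: [hiputimpu] → [hiputimpo]
3 Voicing Between Vowels: [hiputimpo] → [hibudimpo]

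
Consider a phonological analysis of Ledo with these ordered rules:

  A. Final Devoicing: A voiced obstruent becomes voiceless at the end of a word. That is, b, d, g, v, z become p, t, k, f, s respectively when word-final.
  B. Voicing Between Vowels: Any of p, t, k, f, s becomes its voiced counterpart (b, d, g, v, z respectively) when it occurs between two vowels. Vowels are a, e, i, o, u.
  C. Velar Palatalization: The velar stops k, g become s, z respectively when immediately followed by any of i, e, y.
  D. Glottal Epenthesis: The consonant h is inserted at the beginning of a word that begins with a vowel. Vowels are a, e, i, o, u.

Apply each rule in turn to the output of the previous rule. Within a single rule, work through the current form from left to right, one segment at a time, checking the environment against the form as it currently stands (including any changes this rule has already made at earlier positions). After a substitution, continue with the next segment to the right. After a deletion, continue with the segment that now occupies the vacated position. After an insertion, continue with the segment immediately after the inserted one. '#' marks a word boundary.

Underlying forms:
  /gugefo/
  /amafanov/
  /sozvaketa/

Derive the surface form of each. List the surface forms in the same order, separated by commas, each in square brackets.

/gugefo/:
  A Final Devoicing: no change — [gugefo]
  B Voicing Between Vowels: [gugefo] → [gugevo]
  C Velar Palatalization: [gugevo] → [guzevo]
  D Glottal Epenthesis: no change — [guzevo]
/amafanov/:
  A Final Devoicing: [amafanov] → [amafanof]
  B Voicing Between Vowels: [amafanof] → [amavanof]
  C Velar Palatalization: no change — [amavanof]
  D Glottal Epenthesis: [amavanof] → [hamavanof]
/sozvaketa/:
  A Final Devoicing: no change — [sozvaketa]
  B Voicing Between Vowels: [sozvaketa] → [sozvageda]
  C Velar Palatalization: [sozvageda] → [sozvazeda]
  D Glottal Epenthesis: no change — [sozvazeda]

[guzevo], [hamavanof], [sozvazeda]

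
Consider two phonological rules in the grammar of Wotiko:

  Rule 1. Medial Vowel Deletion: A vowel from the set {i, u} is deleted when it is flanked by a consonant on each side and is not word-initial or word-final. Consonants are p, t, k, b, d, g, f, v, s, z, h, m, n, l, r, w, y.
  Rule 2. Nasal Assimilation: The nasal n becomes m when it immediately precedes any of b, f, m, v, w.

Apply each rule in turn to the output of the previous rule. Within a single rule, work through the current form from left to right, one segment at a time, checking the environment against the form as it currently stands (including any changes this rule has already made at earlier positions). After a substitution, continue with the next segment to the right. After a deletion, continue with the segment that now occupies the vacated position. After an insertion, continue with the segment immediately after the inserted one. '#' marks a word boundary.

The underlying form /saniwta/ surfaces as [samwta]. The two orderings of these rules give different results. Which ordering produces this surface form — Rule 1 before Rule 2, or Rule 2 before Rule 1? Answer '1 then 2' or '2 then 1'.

1 then 2

Order 1 then 2:
  1 Medial Vowel Deletion: [saniwta] → [sanwta]
  2 Nasal Assimilation: [sanwta] → [samwta]
  result: [samwta]
Order 2 then 1:
  2 Nasal Assimilation: no change — [saniwta]
  1 Medial Vowel Deletion: [saniwta] → [sanwta]
  result: [sanwta]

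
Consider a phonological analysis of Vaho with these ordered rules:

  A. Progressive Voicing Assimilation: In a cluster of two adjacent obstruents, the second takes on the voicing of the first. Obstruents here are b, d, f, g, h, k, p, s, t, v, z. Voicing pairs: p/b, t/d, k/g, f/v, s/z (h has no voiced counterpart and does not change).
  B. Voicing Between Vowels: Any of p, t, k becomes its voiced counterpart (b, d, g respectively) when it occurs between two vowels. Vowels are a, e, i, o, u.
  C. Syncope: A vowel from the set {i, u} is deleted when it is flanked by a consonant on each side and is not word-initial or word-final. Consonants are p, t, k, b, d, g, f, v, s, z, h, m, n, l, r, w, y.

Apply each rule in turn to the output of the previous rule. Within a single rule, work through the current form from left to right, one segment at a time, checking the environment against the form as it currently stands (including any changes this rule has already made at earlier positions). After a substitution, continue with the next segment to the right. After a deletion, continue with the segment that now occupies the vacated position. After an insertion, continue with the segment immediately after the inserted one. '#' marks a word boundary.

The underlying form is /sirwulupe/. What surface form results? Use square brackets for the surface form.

A Progressive Voicing Assimilation: no change — [sirwulupe]
B Voicing Between Vowels: [sirwulupe] → [sirwulube]
C Syncope: [sirwulube] → [srwlbe]

[srwlbe]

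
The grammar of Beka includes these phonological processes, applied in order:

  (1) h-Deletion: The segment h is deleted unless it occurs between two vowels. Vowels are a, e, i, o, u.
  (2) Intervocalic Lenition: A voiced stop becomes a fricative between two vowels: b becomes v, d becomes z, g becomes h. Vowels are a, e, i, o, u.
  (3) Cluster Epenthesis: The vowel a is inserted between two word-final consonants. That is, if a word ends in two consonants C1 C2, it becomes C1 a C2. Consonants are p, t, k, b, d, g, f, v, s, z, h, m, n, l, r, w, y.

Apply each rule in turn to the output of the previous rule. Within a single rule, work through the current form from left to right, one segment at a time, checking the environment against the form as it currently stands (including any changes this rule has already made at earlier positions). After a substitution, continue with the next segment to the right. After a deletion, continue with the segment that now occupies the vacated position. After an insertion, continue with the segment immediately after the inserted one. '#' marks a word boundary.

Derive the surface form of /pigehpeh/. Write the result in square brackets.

(1) h-Deletion: [pigehpeh] → [pigepe]
(2) Intervocalic Lenition: [pigepe] → [pihepe]
(3) Cluster Epenthesis: no change — [pihepe]

[pihepe]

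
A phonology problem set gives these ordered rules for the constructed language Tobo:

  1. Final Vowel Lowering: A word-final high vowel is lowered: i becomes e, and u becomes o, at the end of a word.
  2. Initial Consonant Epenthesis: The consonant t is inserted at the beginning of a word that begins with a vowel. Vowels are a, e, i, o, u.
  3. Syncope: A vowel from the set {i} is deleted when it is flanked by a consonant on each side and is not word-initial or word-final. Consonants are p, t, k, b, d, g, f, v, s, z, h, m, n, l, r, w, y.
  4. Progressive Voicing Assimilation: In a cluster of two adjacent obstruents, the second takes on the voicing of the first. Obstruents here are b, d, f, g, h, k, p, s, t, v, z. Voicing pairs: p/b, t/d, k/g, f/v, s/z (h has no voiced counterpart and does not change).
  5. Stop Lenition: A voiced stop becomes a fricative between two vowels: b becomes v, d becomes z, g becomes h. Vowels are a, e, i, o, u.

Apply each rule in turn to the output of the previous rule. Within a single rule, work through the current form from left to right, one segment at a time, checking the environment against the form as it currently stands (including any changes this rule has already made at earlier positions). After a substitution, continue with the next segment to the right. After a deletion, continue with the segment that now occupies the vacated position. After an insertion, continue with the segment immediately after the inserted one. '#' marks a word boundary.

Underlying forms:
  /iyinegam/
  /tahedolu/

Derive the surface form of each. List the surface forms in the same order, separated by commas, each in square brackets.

/iyinegam/:
  1 Final Vowel Lowering: no change — [iyinegam]
  2 Initial Consonant Epenthesis: [iyinegam] → [tiyinegam]
  3 Syncope: [tiyinegam] → [tynegam]
  4 Progressive Voicing Assimilation: no change — [tynegam]
  5 Stop Lenition: [tynegam] → [tyneham]
/tahedolu/:
  1 Final Vowel Lowering: [tahedolu] → [tahedolo]
  2 Initial Consonant Epenthesis: no change — [tahedolo]
  3 Syncope: no change — [tahedolo]
  4 Progressive Voicing Assimilation: no change — [tahedolo]
  5 Stop Lenition: [tahedolo] → [tahezolo]

[tyneham], [tahezolo]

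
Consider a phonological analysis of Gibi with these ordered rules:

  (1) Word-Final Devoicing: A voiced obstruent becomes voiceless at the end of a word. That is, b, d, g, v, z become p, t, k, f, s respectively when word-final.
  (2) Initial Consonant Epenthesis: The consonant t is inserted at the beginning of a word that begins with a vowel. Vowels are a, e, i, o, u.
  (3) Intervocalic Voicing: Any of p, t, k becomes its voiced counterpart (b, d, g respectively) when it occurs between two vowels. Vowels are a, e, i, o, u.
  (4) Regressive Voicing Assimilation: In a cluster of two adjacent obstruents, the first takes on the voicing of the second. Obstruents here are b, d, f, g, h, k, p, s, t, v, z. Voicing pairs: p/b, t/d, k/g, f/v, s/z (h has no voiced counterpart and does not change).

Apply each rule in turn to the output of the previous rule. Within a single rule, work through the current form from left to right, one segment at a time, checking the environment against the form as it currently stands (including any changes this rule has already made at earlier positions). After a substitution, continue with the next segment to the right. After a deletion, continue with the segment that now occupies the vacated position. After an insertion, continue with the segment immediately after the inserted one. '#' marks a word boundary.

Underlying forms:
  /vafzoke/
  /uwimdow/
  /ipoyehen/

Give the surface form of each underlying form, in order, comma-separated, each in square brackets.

/vafzoke/:
  (1) Word-Final Devoicing: no change — [vafzoke]
  (2) Initial Consonant Epenthesis: no change — [vafzoke]
  (3) Intervocalic Voicing: [vafzoke] → [vafzoge]
  (4) Regressive Voicing Assimilation: [vafzoge] → [vavzoge]
/uwimdow/:
  (1) Word-Final Devoicing: no change — [uwimdow]
  (2) Initial Consonant Epenthesis: [uwimdow] → [tuwimdow]
  (3) Intervocalic Voicing: no change — [tuwimdow]
  (4) Regressive Voicing Assimilation: no change — [tuwimdow]
/ipoyehen/:
  (1) Word-Final Devoicing: no change — [ipoyehen]
  (2) Initial Consonant Epenthesis: [ipoyehen] → [tipoyehen]
  (3) Intervocalic Voicing: [tipoyehen] → [tiboyehen]
  (4) Regressive Voicing Assimilation: no change — [tiboyehen]

[vavzoge], [tuwimdow], [tiboyehen]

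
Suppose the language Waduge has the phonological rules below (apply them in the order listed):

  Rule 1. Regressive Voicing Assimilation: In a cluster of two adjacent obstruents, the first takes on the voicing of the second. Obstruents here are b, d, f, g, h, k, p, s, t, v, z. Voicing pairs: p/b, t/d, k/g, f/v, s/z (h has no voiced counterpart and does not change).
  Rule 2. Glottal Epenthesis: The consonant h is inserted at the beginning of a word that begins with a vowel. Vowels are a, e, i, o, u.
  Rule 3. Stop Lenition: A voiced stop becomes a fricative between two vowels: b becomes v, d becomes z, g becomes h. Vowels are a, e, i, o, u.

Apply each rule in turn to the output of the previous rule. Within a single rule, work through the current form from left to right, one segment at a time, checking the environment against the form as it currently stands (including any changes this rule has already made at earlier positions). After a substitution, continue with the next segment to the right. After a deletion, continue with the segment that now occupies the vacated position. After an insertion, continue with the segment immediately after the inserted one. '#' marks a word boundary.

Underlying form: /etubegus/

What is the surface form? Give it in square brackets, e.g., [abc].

Rule 1 Regressive Voicing Assimilation: no change — [etubegus]
Rule 2 Glottal Epenthesis: [etubegus] → [hetubegus]
Rule 3 Stop Lenition: [hetubegus] → [hetuvehus]

[hetuvehus]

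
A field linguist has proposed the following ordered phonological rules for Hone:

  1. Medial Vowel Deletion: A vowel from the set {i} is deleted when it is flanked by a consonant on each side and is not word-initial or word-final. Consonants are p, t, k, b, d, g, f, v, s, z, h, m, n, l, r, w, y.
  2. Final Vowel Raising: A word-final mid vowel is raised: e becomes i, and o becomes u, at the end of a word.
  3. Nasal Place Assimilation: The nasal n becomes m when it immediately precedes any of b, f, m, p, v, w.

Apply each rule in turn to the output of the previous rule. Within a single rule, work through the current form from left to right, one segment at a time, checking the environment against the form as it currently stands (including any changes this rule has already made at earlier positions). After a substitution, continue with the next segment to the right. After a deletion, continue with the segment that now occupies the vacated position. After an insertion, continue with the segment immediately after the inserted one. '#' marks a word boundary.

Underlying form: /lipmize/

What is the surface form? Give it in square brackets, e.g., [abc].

1 Medial Vowel Deletion: [lipmize] → [lpmze]
2 Final Vowel Raising: [lpmze] → [lpmzi]
3 Nasal Place Assimilation: no change — [lpmzi]

[lpmzi]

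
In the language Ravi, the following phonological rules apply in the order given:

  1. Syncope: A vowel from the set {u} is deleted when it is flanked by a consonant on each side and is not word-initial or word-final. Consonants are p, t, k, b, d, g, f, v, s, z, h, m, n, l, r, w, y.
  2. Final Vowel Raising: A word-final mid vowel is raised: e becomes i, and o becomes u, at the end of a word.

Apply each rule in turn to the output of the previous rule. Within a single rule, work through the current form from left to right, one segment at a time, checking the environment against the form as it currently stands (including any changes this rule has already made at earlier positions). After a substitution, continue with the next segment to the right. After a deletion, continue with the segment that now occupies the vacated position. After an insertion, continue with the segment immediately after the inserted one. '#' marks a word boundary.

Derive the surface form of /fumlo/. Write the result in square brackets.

[fmlu]

1 Syncope: [fumlo] → [fmlo]
2 Final Vowel Raising: [fmlo] → [fmlu]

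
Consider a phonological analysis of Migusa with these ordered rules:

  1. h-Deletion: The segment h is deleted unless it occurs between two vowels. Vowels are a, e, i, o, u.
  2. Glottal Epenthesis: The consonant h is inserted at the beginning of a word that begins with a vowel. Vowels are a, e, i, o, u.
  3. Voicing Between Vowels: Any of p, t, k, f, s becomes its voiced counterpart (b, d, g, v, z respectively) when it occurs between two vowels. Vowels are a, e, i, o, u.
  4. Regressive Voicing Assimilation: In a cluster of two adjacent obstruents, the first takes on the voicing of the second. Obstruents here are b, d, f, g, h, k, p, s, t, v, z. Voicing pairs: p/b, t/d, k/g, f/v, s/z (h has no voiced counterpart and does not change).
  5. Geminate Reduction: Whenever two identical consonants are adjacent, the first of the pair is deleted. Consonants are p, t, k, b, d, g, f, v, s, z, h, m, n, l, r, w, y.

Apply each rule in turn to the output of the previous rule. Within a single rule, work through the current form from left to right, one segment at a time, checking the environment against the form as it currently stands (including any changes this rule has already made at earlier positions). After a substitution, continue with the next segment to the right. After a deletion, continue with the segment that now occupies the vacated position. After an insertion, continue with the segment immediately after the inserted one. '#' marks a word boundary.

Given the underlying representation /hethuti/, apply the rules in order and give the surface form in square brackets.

[hedudi]

1 h-Deletion: [hethuti] → [etuti]
2 Glottal Epenthesis: [etuti] → [hetuti]
3 Voicing Between Vowels: [hetuti] → [hedudi]
4 Regressive Voicing Assimilation: no change — [hedudi]
5 Geminate Reduction: no change — [hedudi]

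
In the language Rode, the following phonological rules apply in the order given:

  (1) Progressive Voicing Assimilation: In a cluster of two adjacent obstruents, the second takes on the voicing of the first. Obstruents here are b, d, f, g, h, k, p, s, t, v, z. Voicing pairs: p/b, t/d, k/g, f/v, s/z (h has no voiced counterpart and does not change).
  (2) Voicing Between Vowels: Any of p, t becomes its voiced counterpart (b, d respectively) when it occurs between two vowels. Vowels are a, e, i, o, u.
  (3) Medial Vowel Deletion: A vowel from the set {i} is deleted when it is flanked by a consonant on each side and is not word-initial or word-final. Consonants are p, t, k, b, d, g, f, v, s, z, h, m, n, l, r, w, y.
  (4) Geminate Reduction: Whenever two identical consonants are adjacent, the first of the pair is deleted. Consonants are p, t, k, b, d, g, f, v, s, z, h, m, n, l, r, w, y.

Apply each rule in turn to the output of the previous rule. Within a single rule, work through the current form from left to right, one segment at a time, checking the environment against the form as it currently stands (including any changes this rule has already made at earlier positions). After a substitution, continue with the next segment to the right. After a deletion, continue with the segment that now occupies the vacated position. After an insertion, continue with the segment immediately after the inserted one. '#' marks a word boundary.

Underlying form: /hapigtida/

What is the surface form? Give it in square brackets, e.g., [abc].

[habgda]

(1) Progressive Voicing Assimilation: [hapigtida] → [hapigdida]
(2) Voicing Between Vowels: [hapigdida] → [habigdida]
(3) Medial Vowel Deletion: [habigdida] → [habgdda]
(4) Geminate Reduction: [habgdda] → [habgda]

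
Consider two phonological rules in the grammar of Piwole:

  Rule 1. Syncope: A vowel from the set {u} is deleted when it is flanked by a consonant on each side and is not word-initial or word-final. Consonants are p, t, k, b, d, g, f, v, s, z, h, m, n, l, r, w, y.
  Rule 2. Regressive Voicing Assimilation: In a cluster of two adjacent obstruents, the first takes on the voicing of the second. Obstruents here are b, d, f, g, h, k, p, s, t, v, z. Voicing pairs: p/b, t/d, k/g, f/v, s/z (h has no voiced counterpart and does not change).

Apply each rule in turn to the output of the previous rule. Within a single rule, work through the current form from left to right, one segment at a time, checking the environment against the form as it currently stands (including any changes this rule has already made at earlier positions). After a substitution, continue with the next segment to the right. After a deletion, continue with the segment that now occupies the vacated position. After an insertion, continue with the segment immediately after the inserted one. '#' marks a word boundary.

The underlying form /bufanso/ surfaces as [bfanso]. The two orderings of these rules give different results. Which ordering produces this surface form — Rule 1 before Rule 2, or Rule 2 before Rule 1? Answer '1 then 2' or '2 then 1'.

Order 1 then 2:
  1 Syncope: [bufanso] → [bfanso]
  2 Regressive Voicing Assimilation: [bfanso] → [pfanso]
  result: [pfanso]
Order 2 then 1:
  2 Regressive Voicing Assimilation: no change — [bufanso]
  1 Syncope: [bufanso] → [bfanso]
  result: [bfanso]

2 then 1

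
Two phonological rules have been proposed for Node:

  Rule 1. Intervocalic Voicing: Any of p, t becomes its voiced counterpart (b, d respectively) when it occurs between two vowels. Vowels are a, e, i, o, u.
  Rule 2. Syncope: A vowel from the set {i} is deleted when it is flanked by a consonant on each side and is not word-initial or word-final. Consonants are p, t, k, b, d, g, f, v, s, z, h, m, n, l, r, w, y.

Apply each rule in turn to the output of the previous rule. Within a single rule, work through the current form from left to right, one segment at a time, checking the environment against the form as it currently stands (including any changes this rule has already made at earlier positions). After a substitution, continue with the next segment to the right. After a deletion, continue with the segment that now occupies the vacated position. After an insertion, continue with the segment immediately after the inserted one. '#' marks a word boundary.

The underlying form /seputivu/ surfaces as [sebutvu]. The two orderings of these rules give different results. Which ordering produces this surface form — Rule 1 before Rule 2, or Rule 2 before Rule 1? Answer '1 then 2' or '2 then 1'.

Order 1 then 2:
  1 Intervocalic Voicing: [seputivu] → [sebudivu]
  2 Syncope: [sebudivu] → [sebudvu]
  result: [sebudvu]
Order 2 then 1:
  2 Syncope: [seputivu] → [seputvu]
  1 Intervocalic Voicing: [seputvu] → [sebutvu]
  result: [sebutvu]

2 then 1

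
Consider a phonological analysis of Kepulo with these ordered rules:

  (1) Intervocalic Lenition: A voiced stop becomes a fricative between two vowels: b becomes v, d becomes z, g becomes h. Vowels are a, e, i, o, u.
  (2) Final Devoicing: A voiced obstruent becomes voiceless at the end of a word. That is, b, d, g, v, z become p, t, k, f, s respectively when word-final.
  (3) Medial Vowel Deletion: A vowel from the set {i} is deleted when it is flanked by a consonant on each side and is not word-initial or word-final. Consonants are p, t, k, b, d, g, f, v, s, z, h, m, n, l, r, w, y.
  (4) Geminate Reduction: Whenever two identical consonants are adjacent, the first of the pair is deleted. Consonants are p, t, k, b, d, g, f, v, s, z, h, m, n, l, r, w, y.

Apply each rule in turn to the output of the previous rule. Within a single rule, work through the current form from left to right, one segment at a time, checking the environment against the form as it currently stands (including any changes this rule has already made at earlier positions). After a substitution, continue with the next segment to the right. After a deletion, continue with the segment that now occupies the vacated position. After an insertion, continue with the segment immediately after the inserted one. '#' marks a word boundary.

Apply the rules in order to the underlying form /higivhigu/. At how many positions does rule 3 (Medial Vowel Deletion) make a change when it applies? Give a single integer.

(1) Intervocalic Lenition: [higivhigu] → [hihivhihu]
(2) Final Devoicing: no change — [hihivhihu]
(3) Medial Vowel Deletion: [hihivhihu] → [hhvhhu]
(4) Geminate Reduction: [hhvhhu] → [hvhu]
Rule 3 changed 3 position(s).

3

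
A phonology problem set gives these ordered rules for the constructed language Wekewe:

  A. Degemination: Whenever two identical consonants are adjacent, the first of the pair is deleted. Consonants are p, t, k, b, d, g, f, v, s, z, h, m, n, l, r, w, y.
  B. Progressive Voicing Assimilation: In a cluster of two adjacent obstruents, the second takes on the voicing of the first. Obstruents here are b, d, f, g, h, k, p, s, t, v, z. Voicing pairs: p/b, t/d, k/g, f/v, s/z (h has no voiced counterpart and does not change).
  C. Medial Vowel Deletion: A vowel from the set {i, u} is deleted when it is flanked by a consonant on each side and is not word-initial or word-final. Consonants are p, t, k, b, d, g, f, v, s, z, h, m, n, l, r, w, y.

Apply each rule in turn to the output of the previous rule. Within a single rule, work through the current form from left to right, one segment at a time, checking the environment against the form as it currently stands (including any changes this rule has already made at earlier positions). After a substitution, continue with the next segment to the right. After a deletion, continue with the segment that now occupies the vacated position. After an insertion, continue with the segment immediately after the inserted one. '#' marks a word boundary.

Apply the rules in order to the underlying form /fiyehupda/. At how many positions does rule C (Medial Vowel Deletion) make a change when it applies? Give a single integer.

2

A Degemination: no change — [fiyehupda]
B Progressive Voicing Assimilation: [fiyehupda] → [fiyehupta]
C Medial Vowel Deletion: [fiyehupta] → [fyehpta]
Rule C changed 2 position(s).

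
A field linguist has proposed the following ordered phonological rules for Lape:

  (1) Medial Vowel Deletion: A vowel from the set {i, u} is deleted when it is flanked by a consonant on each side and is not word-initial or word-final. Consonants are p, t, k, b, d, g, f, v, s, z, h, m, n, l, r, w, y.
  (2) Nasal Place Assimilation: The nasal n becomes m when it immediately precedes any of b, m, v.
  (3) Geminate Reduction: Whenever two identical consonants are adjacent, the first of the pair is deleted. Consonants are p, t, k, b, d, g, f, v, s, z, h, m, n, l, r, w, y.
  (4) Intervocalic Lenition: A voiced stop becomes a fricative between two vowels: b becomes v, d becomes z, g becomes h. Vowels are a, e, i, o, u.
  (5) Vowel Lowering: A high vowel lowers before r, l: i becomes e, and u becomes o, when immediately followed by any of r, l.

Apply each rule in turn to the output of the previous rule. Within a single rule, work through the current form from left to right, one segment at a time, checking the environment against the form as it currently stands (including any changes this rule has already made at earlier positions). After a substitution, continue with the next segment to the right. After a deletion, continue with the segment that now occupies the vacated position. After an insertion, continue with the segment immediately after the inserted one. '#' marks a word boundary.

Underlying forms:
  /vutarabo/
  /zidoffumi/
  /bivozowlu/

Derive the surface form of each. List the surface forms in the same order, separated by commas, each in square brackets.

/vutarabo/:
  (1) Medial Vowel Deletion: [vutarabo] → [vtarabo]
  (2) Nasal Place Assimilation: no change — [vtarabo]
  (3) Geminate Reduction: no change — [vtarabo]
  (4) Intervocalic Lenition: [vtarabo] → [vtaravo]
  (5) Vowel Lowering: no change — [vtaravo]
/zidoffumi/:
  (1) Medial Vowel Deletion: [zidoffumi] → [zdoffmi]
  (2) Nasal Place Assimilation: no change — [zdoffmi]
  (3) Geminate Reduction: [zdoffmi] → [zdofmi]
  (4) Intervocalic Lenition: no change — [zdofmi]
  (5) Vowel Lowering: no change — [zdofmi]
/bivozowlu/:
  (1) Medial Vowel Deletion: [bivozowlu] → [bvozowlu]
  (2) Nasal Place Assimilation: no change — [bvozowlu]
  (3) Geminate Reduction: no change — [bvozowlu]
  (4) Intervocalic Lenition: no change — [bvozowlu]
  (5) Vowel Lowering: no change — [bvozowlu]

[vtaravo], [zdofmi], [bvozowlu]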